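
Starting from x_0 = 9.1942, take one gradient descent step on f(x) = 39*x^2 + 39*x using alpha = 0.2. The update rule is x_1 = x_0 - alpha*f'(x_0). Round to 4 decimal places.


We compute the gradient at x_0 and apply the update.
f'(x) = 78*x + 39
f'(9.1942) = 78*9.1942 + 39 = 756.1476
x_1 = 9.1942 - 0.2*756.1476 = -142.0353


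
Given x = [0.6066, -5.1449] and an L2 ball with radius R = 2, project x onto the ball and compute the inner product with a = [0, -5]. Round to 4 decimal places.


Step 1: Compute ||x|| (intermediates to 6 decimals).
||x|| = sqrt(0.6066^2 + (-5.1449)^2) = 5.180537
Step 2: Project.
Since ||x|| > R, scale = R/||x|| = 2/5.180537 = 0.38606, proj(x) = scale * x
proj(x) = [0.234184, -1.98624]
Step 3: Dot product.
a^T * proj(x) = 0*0.234184 - 5*(-1.98624) = 9.9312


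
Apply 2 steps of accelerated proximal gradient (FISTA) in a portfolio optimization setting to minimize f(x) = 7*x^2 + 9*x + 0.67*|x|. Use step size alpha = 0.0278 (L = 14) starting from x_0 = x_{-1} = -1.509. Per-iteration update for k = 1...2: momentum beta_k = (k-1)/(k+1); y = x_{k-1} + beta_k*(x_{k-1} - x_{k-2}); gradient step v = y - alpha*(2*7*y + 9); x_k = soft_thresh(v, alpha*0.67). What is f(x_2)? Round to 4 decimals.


FISTA on f(x) = 7*x^2 + 9*x + 0.67*|x|
L = 14, alpha = 0.0278
Iteration 1: beta = 0.0, y = -1.509 + 0.0*(-1.509 + 1.509) = -1.509
  grad(y) = -12.126, v = y - alpha*grad = -1.1719
  prox(v) = soft_thresh(-1.1719, 0.0186) = -1.1533
Iteration 2: beta = 0.3333, y = -1.1533 + 0.3333*(-1.1533 + 1.509) = -1.0347
  grad(y) = -5.4857, v = y - alpha*grad = -0.8822
  prox(v) = soft_thresh(-0.8822, 0.0186) = -0.8636
f(x_2) = 7*(-0.8636)^2 + 9*(-0.8636) + 0.67*|-0.8636| = -1.9733


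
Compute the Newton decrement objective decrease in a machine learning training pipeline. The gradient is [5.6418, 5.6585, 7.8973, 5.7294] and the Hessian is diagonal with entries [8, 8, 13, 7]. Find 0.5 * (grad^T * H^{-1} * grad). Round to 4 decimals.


Step 1: H is diagonal, so H^(-1) * g = [0.7052, 0.7073, 0.6075, 0.8185].
Step 2: g^T H^(-1) g = sum_i g_i^2 / H_ii
  = (5.6418)^2/8 + (5.6585)^2/8 + (7.8973)^2/13 + (5.7294)^2/7
  = 3.9787 + 4.0023 + 4.7975 + 4.6894 = 17.468
Step 3: Objective decrease = 0.5 * g^T H^(-1) g = 8.734


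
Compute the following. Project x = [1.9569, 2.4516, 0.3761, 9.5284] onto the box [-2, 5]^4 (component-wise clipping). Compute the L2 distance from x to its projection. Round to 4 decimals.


Project each component onto [-2, 5].
clip(1.9569) = 1.9569, clip(2.4516) = 2.4516, clip(0.3761) = 0.3761, clip(9.5284) = 5.0
Projection = [1.9569, 2.4516, 0.3761, 5.0]
Squared diffs: [0.0, 0.0, 0.0, 20.5064]
Distance = sqrt(20.5064) = 4.5284


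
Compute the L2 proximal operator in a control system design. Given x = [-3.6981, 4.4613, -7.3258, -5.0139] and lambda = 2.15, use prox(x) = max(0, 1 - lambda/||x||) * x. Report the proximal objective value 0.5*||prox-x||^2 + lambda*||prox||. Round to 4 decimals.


Step 1: Compute ||x||.
||x|| = 10.6012
Step 2: Compute scaling factor.
scale = max(0, 1 - 2.15/10.6012) = 0.7972
Step 3: prox(x) = [-2.9481, 3.5565, -5.8401, -3.997]
||prox(x)|| = 8.4512
Step 4: Proximal objective.
0.5*||prox-x||^2 = 2.3113
lambda*||prox|| = 18.1701
Total = 20.4814


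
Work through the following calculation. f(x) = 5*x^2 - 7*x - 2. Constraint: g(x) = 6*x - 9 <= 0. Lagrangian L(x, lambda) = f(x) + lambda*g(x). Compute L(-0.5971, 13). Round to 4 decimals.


Step 1: Evaluate f(x).
f(-0.5971) = 5*(-0.5971)^2 - 7*(-0.5971) - 2 = 3.9623
Step 2: Evaluate g(x).
g(-0.5971) = 6*-0.5971 - 9 = -12.5826
Step 3: Compute Lagrangian.
L = 3.9623 + 13*-12.5826 = -159.6115


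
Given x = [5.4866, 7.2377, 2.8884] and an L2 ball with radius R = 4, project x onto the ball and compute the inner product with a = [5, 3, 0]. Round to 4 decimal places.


Step 1: Compute ||x|| (intermediates to 6 decimals).
||x|| = sqrt(5.4866^2 + 7.2377^2 + 2.8884^2) = 9.530474
Step 2: Project.
Since ||x|| > R, scale = R/||x|| = 4/9.530474 = 0.419706, proj(x) = scale * x
proj(x) = [2.302759, 3.037706, 1.212279]
Step 3: Dot product.
a^T * proj(x) = 5*2.302759 + 3*3.037706 + 0*1.212279 = 20.6269


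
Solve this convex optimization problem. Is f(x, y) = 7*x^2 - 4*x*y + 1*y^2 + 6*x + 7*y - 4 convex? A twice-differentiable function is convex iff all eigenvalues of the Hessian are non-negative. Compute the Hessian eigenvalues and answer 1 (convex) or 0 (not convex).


The Hessian of f(x,y) = 7*x^2 - 4*x*y + 1*y^2 + 6*x + 7*y - 4 is:
H = [[14, -4], [-4, 2]]
Trace = 14 + 2 = 16
Determinant = 14*2 - (-4)^2 = 12
Discriminant = (16)^2 - 4*12 = 208.0
Eigenvalues: lambda_1 = 0.7889, lambda_2 = 15.2111
The function is convex.

1


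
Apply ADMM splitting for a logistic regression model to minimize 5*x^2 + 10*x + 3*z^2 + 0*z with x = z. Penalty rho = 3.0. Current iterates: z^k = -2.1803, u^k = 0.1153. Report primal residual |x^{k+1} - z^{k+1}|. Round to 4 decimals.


ADMM iteration with rho = 3.0, z^k = -2.1803, u^k = 0.1153
Step 1: x-update.
Minimize 5*x^2 + 10*x + (3.0/2)*(x + 2.1803 + 0.1153)^2
FOC: (2*5 + 3.0)*x = -10 + 3.0*(-2.1803 - 0.1153)
x^{k+1} = -1.299
Step 2: z-update.
Minimize 3*z^2 + 0*z + (3.0/2)*(-1.299 - z + 0.1153)^2
FOC: (2*3 + 3.0)*z = 0 + 3.0*(-1.299 + 0.1153)
z^{k+1} = -0.3946
Step 3: u-update.
u^{k+1} = 0.1153 - 1.299 + 0.3946 = -0.7891
Step 4: Primal residual = |-1.299 + 0.3946| = 0.9044


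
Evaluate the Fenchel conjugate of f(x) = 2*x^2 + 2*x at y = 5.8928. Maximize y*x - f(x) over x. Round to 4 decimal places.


f*(y) = sup_x {y*x - a*x^2 - b*x} = sup_x {(y-b)*x - a*x^2}
FOC: (y - b) - 2a*x = 0 => x* = (y - b)/(2a)
x* = (5.8928 - 2)/(2*2) = 0.9732
f*(5.8928) = (y-b)^2/(4a) = (5.8928 - 2)^2/(4*2)
= 15.1539/8 = 1.8942


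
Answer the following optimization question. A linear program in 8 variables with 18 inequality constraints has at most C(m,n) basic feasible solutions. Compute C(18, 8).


Each vertex corresponds to some choice of n active constraints out of m, so the number of vertices is at most C(m, n) = m! / (n!(m-n)!).
m = 18, n = 8
Numerator: 18 * 17 * 16 * 15 * 14 * 13 * 12 * 11
Denominator: 8! = 40320
C(18, 8) = 43758


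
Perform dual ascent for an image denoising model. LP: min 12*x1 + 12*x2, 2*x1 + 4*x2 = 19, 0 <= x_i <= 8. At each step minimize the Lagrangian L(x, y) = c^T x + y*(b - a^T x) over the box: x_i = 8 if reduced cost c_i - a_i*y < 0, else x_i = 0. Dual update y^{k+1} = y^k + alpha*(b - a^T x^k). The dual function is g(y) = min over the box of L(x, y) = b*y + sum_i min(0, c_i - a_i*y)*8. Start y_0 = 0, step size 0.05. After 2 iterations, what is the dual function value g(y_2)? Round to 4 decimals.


Dual ascent for LP: min 12*x1 + 12*x2, 2*x1 + 4*x2 = 19, 0 <= x_i <= 8
Step 1: y^k = 0.0, reduced costs: (12.0, 12.0)
  x^k = (0.0, 0.0), subgradient = b - a^T x = 19.0
  y^{k+1} = 0.0 + 0.05*19.0 = 0.95
Step 2: y^k = 0.95, reduced costs: (10.1, 8.2)
  x^k = (0.0, 0.0), subgradient = b - a^T x = 19.0
  y^{k+1} = 0.95 + 0.05*19.0 = 1.9
Dual objective at y_2 = 1.9: reduced costs (8.2, 4.4), box minimizer x = (0.0, 0.0)
g(y_2) = b*y + (c1 - a1*y)*x1 + (c2 - a2*y)*x2 = 19*1.9 + 8.2*0.0 + 4.4*0.0 = 36.1 + 0.0 + 0.0 = 36.1


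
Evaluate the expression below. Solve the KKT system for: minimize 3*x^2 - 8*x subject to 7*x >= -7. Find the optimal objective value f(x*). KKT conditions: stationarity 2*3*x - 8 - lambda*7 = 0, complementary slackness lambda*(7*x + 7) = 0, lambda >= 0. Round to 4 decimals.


Step 1: Try lambda = 0 (constraint inactive).
Stationarity: 2*3*x - 8 = 0
x* = 8/(2*3) = 4/3 = 1.3333 (rounded; the exact value 4/3 is used below)
Check constraint: 7*1.3333 = 9.3331 >= -7 -- satisfied.
Step 2: Compute optimal value.
f(x*) = 3*(4/3)^2 - 8*(4/3) = -5.3333


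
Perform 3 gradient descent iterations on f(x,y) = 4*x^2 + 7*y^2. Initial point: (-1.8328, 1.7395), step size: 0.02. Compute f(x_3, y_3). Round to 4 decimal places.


Gradient descent on f(x,y) = 4*x^2 + 7*y^2.
Starting point: (-1.8328, 1.7395), alpha = 0.02
Step 1: grad_x = 2*4*-1.8328 = -14.6624, grad_y = 2*7*1.7395 = 24.353
  x_1 = -1.8328 - 0.02*-14.6624 = -1.5396
  y_1 = 1.7395 - 0.02*24.353 = 1.2524
Step 2: grad_x = 2*4*-1.5396 = -12.3164, grad_y = 2*7*1.2524 = 17.5342
  x_2 = -1.5396 - 0.02*-12.3164 = -1.2932
  y_2 = 1.2524 - 0.02*17.5342 = 0.9018
Step 3: grad_x = 2*4*-1.2932 = -10.3458, grad_y = 2*7*0.9018 = 12.6246
  x_3 = -1.2932 - 0.02*-10.3458 = -1.0863
  y_3 = 0.9018 - 0.02*12.6246 = 0.6493
f(-1.0863, 0.6493) = 4*(-1.0863)^2 + 7*0.6493^2 = 7.6711


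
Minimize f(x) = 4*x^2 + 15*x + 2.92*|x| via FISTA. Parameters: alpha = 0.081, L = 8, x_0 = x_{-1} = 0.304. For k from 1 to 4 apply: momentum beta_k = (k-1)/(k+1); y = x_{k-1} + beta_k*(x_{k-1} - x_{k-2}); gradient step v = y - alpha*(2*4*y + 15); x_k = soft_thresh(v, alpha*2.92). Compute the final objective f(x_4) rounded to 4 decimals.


FISTA on f(x) = 4*x^2 + 15*x + 2.92*|x|
L = 8, alpha = 0.081
Iteration 1: beta = 0.0, y = 0.304 + 0.0*(0.304 - 0.304) = 0.304
  grad(y) = 17.432, v = y - alpha*grad = -1.108
  prox(v) = soft_thresh(-1.108, 0.2365) = -0.8715
Iteration 2: beta = 0.3333, y = -0.8715 + 0.3333*(-0.8715 - 0.304) = -1.2633
  grad(y) = 4.8936, v = y - alpha*grad = -1.6597
  prox(v) = soft_thresh(-1.6597, 0.2365) = -1.4232
Iteration 3: beta = 0.5, y = -1.4232 + 0.5*(-1.4232 + 0.8715) = -1.699
  grad(y) = 1.408, v = y - alpha*grad = -1.813
  prox(v) = soft_thresh(-1.813, 0.2365) = -1.5765
Iteration 4: beta = 0.6, y = -1.5765 + 0.6*(-1.5765 + 1.4232) = -1.6686
  grad(y) = 1.6516, v = y - alpha*grad = -1.8023
  prox(v) = soft_thresh(-1.8023, 0.2365) = -1.5658
f(x_4) = 4*(-1.5658)^2 + 15*(-1.5658) + 2.92*|-1.5658| = -9.1079


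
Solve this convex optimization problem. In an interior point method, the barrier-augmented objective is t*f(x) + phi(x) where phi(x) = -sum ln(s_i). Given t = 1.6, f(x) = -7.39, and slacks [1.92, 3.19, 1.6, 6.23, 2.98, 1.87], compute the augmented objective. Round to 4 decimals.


Step 1: Compute log-barrier.
ln values: [0.6523, 1.16, 0.47, 1.8294, 1.0919, 0.6259]
phi = -(0.6523 + 1.16 + 0.47 + 1.8294 + 1.0919 + 0.6259) = -5.8296
Step 2: Compute augmented objective.
t*f(x) = 1.6*-7.39 = -11.824
Total = -11.824 - 5.8296 = -17.6536


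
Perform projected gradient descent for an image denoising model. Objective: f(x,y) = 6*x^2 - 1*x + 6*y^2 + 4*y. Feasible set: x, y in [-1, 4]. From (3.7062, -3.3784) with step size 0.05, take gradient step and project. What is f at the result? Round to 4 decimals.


Step 1: Compute gradient at (3.7062, -3.3784).
grad_x = 2*6*3.7062 - 1 = 43.4744
grad_y = 2*6*-3.3784 + 4 = -36.5408
Step 2: Gradient step.
x_raw = 3.7062 - 0.05*43.4744 = 1.5325
y_raw = -3.3784 - 0.05*-36.5408 = -1.5514
Step 3: Project onto [-1, 4].
x_proj = clip(1.5325) = 1.5325
y_proj = clip(-1.5514) = -1.0
Step 4: Evaluate f.
f(1.5325, -1.0) = 14.5585


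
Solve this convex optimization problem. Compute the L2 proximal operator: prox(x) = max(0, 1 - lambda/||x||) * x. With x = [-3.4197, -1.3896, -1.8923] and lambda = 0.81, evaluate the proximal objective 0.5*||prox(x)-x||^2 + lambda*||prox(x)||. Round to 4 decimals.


Step 1: Compute ||x||.
||x|| = 4.148
Step 2: Compute scaling factor.
scale = max(0, 1 - 0.81/4.148) = 0.8047
Step 3: prox(x) = [-2.7519, -1.1182, -1.5228]
||prox(x)|| = 3.338
Step 4: Proximal objective.
0.5*||prox-x||^2 = 0.3281
lambda*||prox|| = 2.7038
Total = 3.0319


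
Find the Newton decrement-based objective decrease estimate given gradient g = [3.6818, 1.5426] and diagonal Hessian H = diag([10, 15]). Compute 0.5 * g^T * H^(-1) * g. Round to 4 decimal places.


Step 1: H is diagonal, so H^(-1) * g = [0.3682, 0.1028].
Step 2: g^T H^(-1) g = sum_i g_i^2 / H_ii
  = (3.6818)^2/10 + (1.5426)^2/15
  = 1.3556 + 0.1586 = 1.5142
Step 3: Objective decrease = 0.5 * g^T H^(-1) g = 0.7571


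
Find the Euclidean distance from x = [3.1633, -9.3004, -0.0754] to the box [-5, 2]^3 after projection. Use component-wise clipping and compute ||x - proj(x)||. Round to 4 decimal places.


Project each component onto [-5, 2].
clip(3.1633) = 2.0, clip(-9.3004) = -5.0, clip(-0.0754) = -0.0754
Projection = [2.0, -5.0, -0.0754]
Squared diffs: [1.3533, 18.4934, 0.0]
Distance = sqrt(19.8467) = 4.455


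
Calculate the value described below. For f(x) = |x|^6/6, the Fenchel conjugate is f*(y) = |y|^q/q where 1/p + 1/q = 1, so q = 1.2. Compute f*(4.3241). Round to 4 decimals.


The conjugate exponent q satisfies 1/p + 1/q = 1.
p = 6, so q = 6/(6 - 1) = 1.2
|y|^q = 4.3241^1.2 = 5.7953
f*(4.3241) = 5.7953 / 1.2 = 4.8294


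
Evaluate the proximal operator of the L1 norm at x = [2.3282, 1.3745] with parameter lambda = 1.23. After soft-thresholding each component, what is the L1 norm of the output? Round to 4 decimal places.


Soft-thresholding with lambda = 1.23:
prox(2.3282) = sign(2.3282)*max(|2.3282| - 1.23, 0) = 1.0982
prox(1.3745) = sign(1.3745)*max(|1.3745| - 1.23, 0) = 0.1445
prox(x) = [1.0982, 0.1445]
||prox(x)||_1 = 1.0982 + 0.1445 = 1.2427


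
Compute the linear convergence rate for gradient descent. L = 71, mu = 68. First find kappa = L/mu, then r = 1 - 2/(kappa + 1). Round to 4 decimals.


Step 1: Compute the condition number.
kappa = L/mu = 71/68 = 1.0441
Step 2: Compute the convergence rate.
r = 1 - 2/(kappa + 1) = 1 - 2*mu/(L + mu) = (L - mu)/(L + mu) = 3/139 = 0.0216


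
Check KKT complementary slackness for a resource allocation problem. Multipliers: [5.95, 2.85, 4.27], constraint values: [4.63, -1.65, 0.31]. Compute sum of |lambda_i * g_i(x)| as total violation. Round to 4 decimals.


KKT complementary slackness check:
lambda_1 * g_1 = 5.95 * 4.63 = 27.5485
lambda_2 * g_2 = 2.85 * -1.65 = -4.7025
lambda_3 * g_3 = 4.27 * 0.31 = 1.3237
Total violation = 27.5485 + 4.7025 + 1.3237 = 33.5747


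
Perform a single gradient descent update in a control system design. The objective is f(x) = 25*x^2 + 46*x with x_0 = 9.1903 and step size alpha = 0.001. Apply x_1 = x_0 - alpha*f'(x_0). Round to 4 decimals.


We compute the gradient at x_0 and apply the update.
f'(x) = 50*x + 46
f'(9.1903) = 50*9.1903 + 46 = 505.515
x_1 = 9.1903 - 0.001*505.515 = 8.6848


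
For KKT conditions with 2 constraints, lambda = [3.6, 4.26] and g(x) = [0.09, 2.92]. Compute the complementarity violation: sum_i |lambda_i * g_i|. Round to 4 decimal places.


KKT complementary slackness check:
lambda_1 * g_1 = 3.6 * 0.09 = 0.324
lambda_2 * g_2 = 4.26 * 2.92 = 12.4392
Total violation = 0.324 + 12.4392 = 12.7632


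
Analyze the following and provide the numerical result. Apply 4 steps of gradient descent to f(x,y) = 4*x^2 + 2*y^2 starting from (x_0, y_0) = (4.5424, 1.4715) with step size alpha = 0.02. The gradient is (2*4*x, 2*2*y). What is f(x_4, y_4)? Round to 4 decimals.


Gradient descent on f(x,y) = 4*x^2 + 2*y^2.
Starting point: (4.5424, 1.4715), alpha = 0.02
Step 1: grad_x = 2*4*4.5424 = 36.3392, grad_y = 2*2*1.4715 = 5.886
  x_1 = 4.5424 - 0.02*36.3392 = 3.8156
  y_1 = 1.4715 - 0.02*5.886 = 1.3538
Step 2: grad_x = 2*4*3.8156 = 30.5249, grad_y = 2*2*1.3538 = 5.4151
  x_2 = 3.8156 - 0.02*30.5249 = 3.2051
  y_2 = 1.3538 - 0.02*5.4151 = 1.2455
Step 3: grad_x = 2*4*3.2051 = 25.6409, grad_y = 2*2*1.2455 = 4.9819
  x_3 = 3.2051 - 0.02*25.6409 = 2.6923
  y_3 = 1.2455 - 0.02*4.9819 = 1.1458
Step 4: grad_x = 2*4*2.6923 = 21.5384, grad_y = 2*2*1.1458 = 4.5834
  x_4 = 2.6923 - 0.02*21.5384 = 2.2615
  y_4 = 1.1458 - 0.02*4.5834 = 1.0542
f(2.2615, 1.0542) = 4*2.2615^2 + 2*1.0542^2 = 22.6806


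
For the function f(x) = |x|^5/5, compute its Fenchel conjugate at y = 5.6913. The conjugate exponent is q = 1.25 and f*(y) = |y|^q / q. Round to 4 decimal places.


The conjugate exponent q satisfies 1/p + 1/q = 1.
p = 5, so q = 5/(5 - 1) = 1.25
|y|^q = 5.6913^1.25 = 8.7905
f*(5.6913) = 8.7905 / 1.25 = 7.0324


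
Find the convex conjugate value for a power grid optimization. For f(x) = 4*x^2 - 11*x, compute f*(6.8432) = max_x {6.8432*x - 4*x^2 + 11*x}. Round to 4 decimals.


f*(y) = sup_x {y*x - a*x^2 - b*x} = sup_x {(y-b)*x - a*x^2}
FOC: (y - b) - 2a*x = 0 => x* = (y - b)/(2a)
x* = (6.8432 + 11)/(2*4) = 2.2304
f*(6.8432) = (y-b)^2/(4a) = (6.8432 + 11)^2/(4*4)
= 318.3798/16 = 19.8987


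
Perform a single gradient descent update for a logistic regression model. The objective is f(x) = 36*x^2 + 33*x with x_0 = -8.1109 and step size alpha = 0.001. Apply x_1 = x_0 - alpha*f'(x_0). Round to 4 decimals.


We compute the gradient at x_0 and apply the update.
f'(x) = 72*x + 33
f'(-8.1109) = 72*-8.1109 + 33 = -550.9848
x_1 = -8.1109 - 0.001*-550.9848 = -7.5599


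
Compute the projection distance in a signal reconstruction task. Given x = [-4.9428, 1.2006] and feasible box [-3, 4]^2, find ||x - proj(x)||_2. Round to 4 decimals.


Project each component onto [-3, 4].
clip(-4.9428) = -3.0, clip(1.2006) = 1.2006
Projection = [-3.0, 1.2006]
Squared diffs: [3.7745, 0.0]
Distance = sqrt(3.7745) = 1.9428


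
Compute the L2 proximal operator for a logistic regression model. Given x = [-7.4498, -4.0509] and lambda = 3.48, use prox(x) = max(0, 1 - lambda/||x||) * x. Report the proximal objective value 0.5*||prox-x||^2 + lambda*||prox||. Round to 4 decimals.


Step 1: Compute ||x||.
||x|| = 8.4799
Step 2: Compute scaling factor.
scale = max(0, 1 - 3.48/8.4799) = 0.5896
Step 3: prox(x) = [-4.3925, -2.3885]
||prox(x)|| = 4.9999
Step 4: Proximal objective.
0.5*||prox-x||^2 = 6.0552
lambda*||prox|| = 17.3997
Total = 23.455


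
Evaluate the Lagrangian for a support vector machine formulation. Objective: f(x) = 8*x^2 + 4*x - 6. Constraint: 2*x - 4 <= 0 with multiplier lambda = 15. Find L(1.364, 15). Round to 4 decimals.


Step 1: Evaluate f(x).
f(1.364) = 8*1.364^2 + 4*1.364 - 6 = 14.34
Step 2: Evaluate g(x).
g(1.364) = 2*1.364 - 4 = -1.272
Step 3: Compute Lagrangian.
L = 14.34 + 15*-1.272 = -4.74


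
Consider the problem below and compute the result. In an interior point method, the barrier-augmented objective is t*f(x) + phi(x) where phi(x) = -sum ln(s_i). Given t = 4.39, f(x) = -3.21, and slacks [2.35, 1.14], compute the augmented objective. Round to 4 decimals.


Step 1: Compute log-barrier.
ln values: [0.8544, 0.131]
phi = -(0.8544 + 0.131) = -0.9854
Step 2: Compute augmented objective.
t*f(x) = 4.39*-3.21 = -14.0919
Total = -14.0919 - 0.9854 = -15.0773


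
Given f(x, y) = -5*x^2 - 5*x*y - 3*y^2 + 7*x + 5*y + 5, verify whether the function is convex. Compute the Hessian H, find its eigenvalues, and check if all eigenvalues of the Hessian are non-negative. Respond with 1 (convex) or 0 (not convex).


The Hessian of f(x,y) = -5*x^2 - 5*x*y - 3*y^2 + 7*x + 5*y + 5 is:
H = [[-10, -5], [-5, -6]]
Trace = -10 - 6 = -16
Determinant = -10*-6 - (-5)^2 = 35
Discriminant = (-16)^2 - 4*35 = 116.0
Eigenvalues: lambda_1 = -13.3852, lambda_2 = -2.6148
The function is not convex.

0


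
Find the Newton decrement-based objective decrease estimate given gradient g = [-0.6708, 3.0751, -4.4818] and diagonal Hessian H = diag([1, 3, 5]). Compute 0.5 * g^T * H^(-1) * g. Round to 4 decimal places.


Step 1: H is diagonal, so H^(-1) * g = [-0.6708, 1.025, -0.8964].
Step 2: g^T H^(-1) g = sum_i g_i^2 / H_ii
  = (-0.6708)^2/1 + (3.0751)^2/3 + (-4.4818)^2/5
  = 0.45 + 3.1521 + 4.0173 = 7.6194
Step 3: Objective decrease = 0.5 * g^T H^(-1) g = 3.8097


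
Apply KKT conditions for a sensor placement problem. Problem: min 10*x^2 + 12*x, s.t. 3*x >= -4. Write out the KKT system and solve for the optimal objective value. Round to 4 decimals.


Step 1: Try lambda = 0 (constraint inactive).
Stationarity: 2*10*x + 12 = 0
x* = -12/(2*10) = -0.6
Check constraint: 3*-0.6 = -1.8 >= -4 -- satisfied.
Step 2: Compute optimal value.
f(x*) = 10*(-0.6)^2 + 12*(-0.6) = -3.6


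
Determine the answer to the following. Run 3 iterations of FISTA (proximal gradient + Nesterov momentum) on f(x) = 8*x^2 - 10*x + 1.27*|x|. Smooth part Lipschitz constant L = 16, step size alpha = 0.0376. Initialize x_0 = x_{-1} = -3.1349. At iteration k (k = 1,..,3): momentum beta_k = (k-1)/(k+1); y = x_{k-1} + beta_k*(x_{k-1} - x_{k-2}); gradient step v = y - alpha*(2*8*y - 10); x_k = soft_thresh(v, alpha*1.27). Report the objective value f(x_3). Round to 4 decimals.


FISTA on f(x) = 8*x^2 - 10*x + 1.27*|x|
L = 16, alpha = 0.0376
Iteration 1: beta = 0.0, y = -3.1349 + 0.0*(-3.1349 + 3.1349) = -3.1349
  grad(y) = -60.1584, v = y - alpha*grad = -0.8729
  prox(v) = soft_thresh(-0.8729, 0.0478) = -0.8252
Iteration 2: beta = 0.3333, y = -0.8252 + 0.3333*(-0.8252 + 3.1349) = -0.0553
  grad(y) = -10.8846, v = y - alpha*grad = 0.354
  prox(v) = soft_thresh(0.354, 0.0478) = 0.3062
Iteration 3: beta = 0.5, y = 0.3062 + 0.5*(0.3062 + 0.8252) = 0.8719
  grad(y) = 3.9508, v = y - alpha*grad = 0.7234
  prox(v) = soft_thresh(0.7234, 0.0478) = 0.6756
f(x_3) = 8*0.6756^2 - 10*0.6756 + 1.27*|0.6756| = -2.2465


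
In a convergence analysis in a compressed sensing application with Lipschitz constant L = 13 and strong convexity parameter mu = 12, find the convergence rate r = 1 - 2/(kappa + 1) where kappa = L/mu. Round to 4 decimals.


Step 1: Compute the condition number.
kappa = L/mu = 13/12 = 1.0833
Step 2: Compute the convergence rate.
r = 1 - 2/(kappa + 1) = 1 - 2*mu/(L + mu) = (L - mu)/(L + mu) = 1/25 = 0.04


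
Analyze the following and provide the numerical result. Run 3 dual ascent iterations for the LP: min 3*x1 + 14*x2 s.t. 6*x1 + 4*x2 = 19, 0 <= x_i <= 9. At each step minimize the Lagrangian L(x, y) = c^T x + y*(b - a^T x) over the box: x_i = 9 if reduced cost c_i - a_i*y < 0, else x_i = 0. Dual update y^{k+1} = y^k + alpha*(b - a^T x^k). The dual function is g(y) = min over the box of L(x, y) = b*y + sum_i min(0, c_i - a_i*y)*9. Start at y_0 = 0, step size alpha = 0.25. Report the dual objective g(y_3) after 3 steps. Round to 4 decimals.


Dual ascent for LP: min 3*x1 + 14*x2, 6*x1 + 4*x2 = 19, 0 <= x_i <= 9
Step 1: y^k = 0.0, reduced costs: (3.0, 14.0)
  x^k = (0.0, 0.0), subgradient = b - a^T x = 19.0
  y^{k+1} = 0.0 + 0.25*19.0 = 4.75
Step 2: y^k = 4.75, reduced costs: (-25.5, -5.0)
  x^k = (9.0, 9.0), subgradient = b - a^T x = -71.0
  y^{k+1} = 4.75 + 0.25*-71.0 = -13.0
Step 3: y^k = -13.0, reduced costs: (81.0, 66.0)
  x^k = (0.0, 0.0), subgradient = b - a^T x = 19.0
  y^{k+1} = -13.0 + 0.25*19.0 = -8.25
Dual objective at y_3 = -8.25: reduced costs (52.5, 47.0), box minimizer x = (0.0, 0.0)
g(y_3) = b*y + (c1 - a1*y)*x1 + (c2 - a2*y)*x2 = 19*(-8.25) + 52.5*0.0 + 47.0*0.0 = -156.75 + 0.0 + 0.0 = -156.75


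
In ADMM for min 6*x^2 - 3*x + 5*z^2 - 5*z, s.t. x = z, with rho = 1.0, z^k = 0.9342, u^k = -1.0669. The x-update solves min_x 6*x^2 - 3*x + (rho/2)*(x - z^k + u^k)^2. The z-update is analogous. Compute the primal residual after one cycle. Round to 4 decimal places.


ADMM iteration with rho = 1.0, z^k = 0.9342, u^k = -1.0669
Step 1: x-update.
Minimize 6*x^2 - 3*x + (1.0/2)*(x - 0.9342 - 1.0669)^2
FOC: (2*6 + 1.0)*x = 3 + 1.0*(0.9342 + 1.0669)
x^{k+1} = 0.3847
Step 2: z-update.
Minimize 5*z^2 - 5*z + (1.0/2)*(0.3847 - z - 1.0669)^2
FOC: (2*5 + 1.0)*z = 5 + 1.0*(0.3847 - 1.0669)
z^{k+1} = 0.3925
Step 3: u-update.
u^{k+1} = -1.0669 + 0.3847 - 0.3925 = -1.0747
Step 4: Primal residual = |0.3847 - 0.3925| = 0.0078


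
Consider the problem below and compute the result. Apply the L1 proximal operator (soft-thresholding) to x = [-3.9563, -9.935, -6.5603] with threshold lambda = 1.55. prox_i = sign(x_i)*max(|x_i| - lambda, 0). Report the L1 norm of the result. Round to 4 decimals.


Soft-thresholding with lambda = 1.55:
prox(-3.9563) = sign(-3.9563)*max(|-3.9563| - 1.55, 0) = -2.4063
prox(-9.935) = sign(-9.935)*max(|-9.935| - 1.55, 0) = -8.385
prox(-6.5603) = sign(-6.5603)*max(|-6.5603| - 1.55, 0) = -5.0103
prox(x) = [-2.4063, -8.385, -5.0103]
||prox(x)||_1 = 2.4063 + 8.385 + 5.0103 = 15.8016


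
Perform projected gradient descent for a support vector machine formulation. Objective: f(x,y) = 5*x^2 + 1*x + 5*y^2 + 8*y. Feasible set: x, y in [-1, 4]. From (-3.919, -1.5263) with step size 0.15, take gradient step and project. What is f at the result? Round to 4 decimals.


Step 1: Compute gradient at (-3.919, -1.5263).
grad_x = 2*5*-3.919 + 1 = -38.19
grad_y = 2*5*-1.5263 + 8 = -7.263
Step 2: Gradient step.
x_raw = -3.919 - 0.15*-38.19 = 1.8095
y_raw = -1.5263 - 0.15*-7.263 = -0.4369
Step 3: Project onto [-1, 4].
x_proj = clip(1.8095) = 1.8095
y_proj = clip(-0.4369) = -0.4369
Step 4: Evaluate f.
f(1.8095, -0.4369) = 15.6403


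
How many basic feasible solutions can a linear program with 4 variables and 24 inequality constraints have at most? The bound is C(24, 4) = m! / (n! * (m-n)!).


Each vertex corresponds to some choice of n active constraints out of m, so the number of vertices is at most C(m, n) = m! / (n!(m-n)!).
m = 24, n = 4
Numerator: 24 * 23 * 22 * 21
Denominator: 4! = 24
C(24, 4) = 10626


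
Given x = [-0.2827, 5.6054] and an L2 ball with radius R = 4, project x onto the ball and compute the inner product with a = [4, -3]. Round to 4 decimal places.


Step 1: Compute ||x|| (intermediates to 6 decimals).
||x|| = sqrt((-0.2827)^2 + 5.6054^2) = 5.612524
Step 2: Project.
Since ||x|| > R, scale = R/||x|| = 4/5.612524 = 0.712692, proj(x) = scale * x
proj(x) = [-0.201478, 3.994924]
Step 3: Dot product.
a^T * proj(x) = 4*(-0.201478) - 3*3.994924 = -12.7907


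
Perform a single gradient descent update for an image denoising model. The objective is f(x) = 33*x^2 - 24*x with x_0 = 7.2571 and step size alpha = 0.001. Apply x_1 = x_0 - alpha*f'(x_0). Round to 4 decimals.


We compute the gradient at x_0 and apply the update.
f'(x) = 66*x - 24
f'(7.2571) = 66*7.2571 - 24 = 454.9686
x_1 = 7.2571 - 0.001*454.9686 = 6.8021


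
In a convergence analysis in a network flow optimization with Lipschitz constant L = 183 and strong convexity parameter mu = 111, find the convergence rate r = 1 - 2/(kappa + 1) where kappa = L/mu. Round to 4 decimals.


Step 1: Compute the condition number.
kappa = L/mu = 183/111 = 1.6486
Step 2: Compute the convergence rate.
r = 1 - 2/(kappa + 1) = 1 - 2*mu/(L + mu) = (L - mu)/(L + mu) = 72/294 = 0.2449


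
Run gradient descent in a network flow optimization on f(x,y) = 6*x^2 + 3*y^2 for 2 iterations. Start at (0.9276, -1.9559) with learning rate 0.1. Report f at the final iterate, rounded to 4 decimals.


Gradient descent on f(x,y) = 6*x^2 + 3*y^2.
Starting point: (0.9276, -1.9559), alpha = 0.1
Step 1: grad_x = 2*6*0.9276 = 11.1312, grad_y = 2*3*-1.9559 = -11.7354
  x_1 = 0.9276 - 0.1*11.1312 = -0.1855
  y_1 = -1.9559 - 0.1*-11.7354 = -0.7824
Step 2: grad_x = 2*6*-0.1855 = -2.2262, grad_y = 2*3*-0.7824 = -4.6942
  x_2 = -0.1855 - 0.1*-2.2262 = 0.0371
  y_2 = -0.7824 - 0.1*-4.6942 = -0.3129
f(0.0371, -0.3129) = 6*0.0371^2 + 3*(-0.3129)^2 = 0.3021


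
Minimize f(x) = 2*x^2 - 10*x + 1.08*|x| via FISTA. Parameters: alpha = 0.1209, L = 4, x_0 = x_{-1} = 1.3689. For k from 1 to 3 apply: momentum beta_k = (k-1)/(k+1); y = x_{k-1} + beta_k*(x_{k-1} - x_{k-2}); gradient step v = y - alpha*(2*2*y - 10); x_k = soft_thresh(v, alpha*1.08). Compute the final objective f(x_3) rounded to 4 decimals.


FISTA on f(x) = 2*x^2 - 10*x + 1.08*|x|
L = 4, alpha = 0.1209
Iteration 1: beta = 0.0, y = 1.3689 + 0.0*(1.3689 - 1.3689) = 1.3689
  grad(y) = -4.5244, v = y - alpha*grad = 1.9159
  prox(v) = soft_thresh(1.9159, 0.1306) = 1.7853
Iteration 2: beta = 0.3333, y = 1.7853 + 0.3333*(1.7853 - 1.3689) = 1.9241
  grad(y) = -2.3035, v = y - alpha*grad = 2.2026
  prox(v) = soft_thresh(2.2026, 0.1306) = 2.0721
Iteration 3: beta = 0.5, y = 2.0721 + 0.5*(2.0721 - 1.7853) = 2.2154
  grad(y) = -1.1383, v = y - alpha*grad = 2.353
  prox(v) = soft_thresh(2.353, 0.1306) = 2.2225
f(x_3) = 2*2.2225^2 - 10*2.2225 + 1.08*|2.2225| = -9.9457


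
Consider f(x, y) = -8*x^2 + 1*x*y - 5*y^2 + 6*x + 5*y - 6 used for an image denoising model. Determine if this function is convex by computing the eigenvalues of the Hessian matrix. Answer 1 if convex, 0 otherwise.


The Hessian of f(x,y) = -8*x^2 + 1*x*y - 5*y^2 + 6*x + 5*y - 6 is:
H = [[-16, 1], [1, -10]]
Trace = -16 - 10 = -26
Determinant = -16*-10 - (1)^2 = 159
Discriminant = (-26)^2 - 4*159 = 40.0
Eigenvalues: lambda_1 = -16.1623, lambda_2 = -9.8377
The function is not convex.

0


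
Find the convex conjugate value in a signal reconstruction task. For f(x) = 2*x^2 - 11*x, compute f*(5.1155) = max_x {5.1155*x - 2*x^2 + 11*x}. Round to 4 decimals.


f*(y) = sup_x {y*x - a*x^2 - b*x} = sup_x {(y-b)*x - a*x^2}
FOC: (y - b) - 2a*x = 0 => x* = (y - b)/(2a)
x* = (5.1155 + 11)/(2*2) = 4.0289
f*(5.1155) = (y-b)^2/(4a) = (5.1155 + 11)^2/(4*2)
= 259.7093/8 = 32.4637


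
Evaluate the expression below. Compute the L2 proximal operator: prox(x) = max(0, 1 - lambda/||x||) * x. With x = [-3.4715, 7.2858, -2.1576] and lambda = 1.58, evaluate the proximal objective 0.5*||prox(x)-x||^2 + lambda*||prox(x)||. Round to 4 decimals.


Step 1: Compute ||x||.
||x|| = 8.354
Step 2: Compute scaling factor.
scale = max(0, 1 - 1.58/8.354) = 0.8109
Step 3: prox(x) = [-2.8149, 5.9078, -1.7495]
||prox(x)|| = 6.774
Step 4: Proximal objective.
0.5*||prox-x||^2 = 1.2482
lambda*||prox|| = 10.7029
Total = 11.9511


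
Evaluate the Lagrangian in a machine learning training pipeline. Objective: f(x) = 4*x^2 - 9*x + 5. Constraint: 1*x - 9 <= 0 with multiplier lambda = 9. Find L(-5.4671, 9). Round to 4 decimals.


Step 1: Evaluate f(x).
f(-5.4671) = 4*(-5.4671)^2 - 9*(-5.4671) + 5 = 173.7606
Step 2: Evaluate g(x).
g(-5.4671) = 1*-5.4671 - 9 = -14.4671
Step 3: Compute Lagrangian.
L = 173.7606 + 9*-14.4671 = 43.5567


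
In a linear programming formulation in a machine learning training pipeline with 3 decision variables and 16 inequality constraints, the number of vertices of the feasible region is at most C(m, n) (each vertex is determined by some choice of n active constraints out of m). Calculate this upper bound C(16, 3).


Each vertex corresponds to some choice of n active constraints out of m, so the number of vertices is at most C(m, n) = m! / (n!(m-n)!).
m = 16, n = 3
Numerator: 16 * 15 * 14
Denominator: 3! = 6
C(16, 3) = 560


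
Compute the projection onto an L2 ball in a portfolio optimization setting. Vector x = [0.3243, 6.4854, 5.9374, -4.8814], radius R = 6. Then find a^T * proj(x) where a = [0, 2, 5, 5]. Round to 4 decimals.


Step 1: Compute ||x|| (intermediates to 6 decimals).
||x|| = sqrt(0.3243^2 + 6.4854^2 + 5.9374^2 + (-4.8814)^2) = 10.062125
Step 2: Project.
Since ||x|| > R, scale = R/||x|| = 6/10.062125 = 0.596296, proj(x) = scale * x
proj(x) = [0.193379, 3.867218, 3.540448, -2.910759]
Step 3: Dot product.
a^T * proj(x) = 0*0.193379 + 2*3.867218 + 5*3.540448 + 5*(-2.910759) = 10.8829


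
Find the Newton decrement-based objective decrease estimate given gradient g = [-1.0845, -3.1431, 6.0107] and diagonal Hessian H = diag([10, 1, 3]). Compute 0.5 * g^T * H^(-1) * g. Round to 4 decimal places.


Step 1: H is diagonal, so H^(-1) * g = [-0.1085, -3.1431, 2.0036].
Step 2: g^T H^(-1) g = sum_i g_i^2 / H_ii
  = (-1.0845)^2/10 + (-3.1431)^2/1 + (6.0107)^2/3
  = 0.1176 + 9.8791 + 12.0428 = 22.0395
Step 3: Objective decrease = 0.5 * g^T H^(-1) g = 11.0198


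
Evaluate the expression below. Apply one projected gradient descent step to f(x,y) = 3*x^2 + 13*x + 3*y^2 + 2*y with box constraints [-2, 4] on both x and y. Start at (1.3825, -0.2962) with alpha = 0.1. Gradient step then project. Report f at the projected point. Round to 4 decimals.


Step 1: Compute gradient at (1.3825, -0.2962).
grad_x = 2*3*1.3825 + 13 = 21.295
grad_y = 2*3*-0.2962 + 2 = 0.2228
Step 2: Gradient step.
x_raw = 1.3825 - 0.1*21.295 = -0.747
y_raw = -0.2962 - 0.1*0.2228 = -0.3185
Step 3: Project onto [-2, 4].
x_proj = clip(-0.747) = -0.747
y_proj = clip(-0.3185) = -0.3185
Step 4: Evaluate f.
f(-0.747, -0.3185) = -8.3696


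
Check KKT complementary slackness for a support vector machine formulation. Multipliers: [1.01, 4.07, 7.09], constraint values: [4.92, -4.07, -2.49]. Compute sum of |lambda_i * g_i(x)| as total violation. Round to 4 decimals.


KKT complementary slackness check:
lambda_1 * g_1 = 1.01 * 4.92 = 4.9692
lambda_2 * g_2 = 4.07 * -4.07 = -16.5649
lambda_3 * g_3 = 7.09 * -2.49 = -17.6541
Total violation = 4.9692 + 16.5649 + 17.6541 = 39.1882


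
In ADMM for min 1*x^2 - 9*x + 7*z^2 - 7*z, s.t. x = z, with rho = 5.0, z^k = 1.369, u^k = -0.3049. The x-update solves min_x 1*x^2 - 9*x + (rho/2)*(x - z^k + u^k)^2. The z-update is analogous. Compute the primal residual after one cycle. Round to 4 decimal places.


ADMM iteration with rho = 5.0, z^k = 1.369, u^k = -0.3049
Step 1: x-update.
Minimize 1*x^2 - 9*x + (5.0/2)*(x - 1.369 - 0.3049)^2
FOC: (2*1 + 5.0)*x = 9 + 5.0*(1.369 + 0.3049)
x^{k+1} = 2.4814
Step 2: z-update.
Minimize 7*z^2 - 7*z + (5.0/2)*(2.4814 - z - 0.3049)^2
FOC: (2*7 + 5.0)*z = 7 + 5.0*(2.4814 - 0.3049)
z^{k+1} = 0.9412
Step 3: u-update.
u^{k+1} = -0.3049 + 2.4814 - 0.9412 = 1.2353
Step 4: Primal residual = |2.4814 - 0.9412| = 1.5402


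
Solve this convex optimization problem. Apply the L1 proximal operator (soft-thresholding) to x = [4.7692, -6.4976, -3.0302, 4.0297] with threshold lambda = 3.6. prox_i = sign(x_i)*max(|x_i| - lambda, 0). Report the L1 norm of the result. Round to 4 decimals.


Soft-thresholding with lambda = 3.6:
prox(4.7692) = sign(4.7692)*max(|4.7692| - 3.6, 0) = 1.1692
prox(-6.4976) = sign(-6.4976)*max(|-6.4976| - 3.6, 0) = -2.8976
prox(-3.0302) = sign(-3.0302)*max(|-3.0302| - 3.6, 0) = 0.0
prox(4.0297) = sign(4.0297)*max(|4.0297| - 3.6, 0) = 0.4297
prox(x) = [1.1692, -2.8976, 0.0, 0.4297]
||prox(x)||_1 = 1.1692 + 2.8976 + 0.0 + 0.4297 = 4.4965


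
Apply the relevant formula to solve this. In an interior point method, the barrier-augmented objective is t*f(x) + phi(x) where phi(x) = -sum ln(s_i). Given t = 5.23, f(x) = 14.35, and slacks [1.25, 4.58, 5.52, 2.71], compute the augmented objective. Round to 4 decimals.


Step 1: Compute log-barrier.
ln values: [0.2231, 1.5217, 1.7084, 0.9969]
phi = -(0.2231 + 1.5217 + 1.7084 + 0.9969) = -4.4502
Step 2: Compute augmented objective.
t*f(x) = 5.23*14.35 = 75.0505
Total = 75.0505 - 4.4502 = 70.6003


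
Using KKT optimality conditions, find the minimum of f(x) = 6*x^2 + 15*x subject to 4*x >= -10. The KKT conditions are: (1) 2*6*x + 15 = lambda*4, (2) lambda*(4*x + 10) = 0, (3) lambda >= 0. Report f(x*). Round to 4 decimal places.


Step 1: Try lambda = 0 (constraint inactive).
Stationarity: 2*6*x + 15 = 0
x* = -15/(2*6) = -1.25
Check constraint: 4*-1.25 = -5.0 >= -10 -- satisfied.
Step 2: Compute optimal value.
f(x*) = 6*(-1.25)^2 + 15*(-1.25) = -9.375


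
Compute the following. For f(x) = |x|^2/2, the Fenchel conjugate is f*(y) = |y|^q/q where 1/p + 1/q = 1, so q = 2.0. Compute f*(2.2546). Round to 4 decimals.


The conjugate exponent q satisfies 1/p + 1/q = 1.
p = 2, so q = 2/(2 - 1) = 2.0
|y|^q = 2.2546^2.0 = 5.0832
f*(2.2546) = 5.0832 / 2.0 = 2.5416


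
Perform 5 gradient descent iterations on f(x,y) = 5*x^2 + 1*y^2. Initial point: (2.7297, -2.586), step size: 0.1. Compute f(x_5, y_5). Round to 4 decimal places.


Gradient descent on f(x,y) = 5*x^2 + 1*y^2.
Starting point: (2.7297, -2.586), alpha = 0.1
Step 1: grad_x = 2*5*2.7297 = 27.297, grad_y = 2*1*-2.586 = -5.172
  x_1 = 2.7297 - 0.1*27.297 = 0.0
  y_1 = -2.586 - 0.1*-5.172 = -2.0688
Step 2: grad_x = 2*5*0.0 = 0.0, grad_y = 2*1*-2.0688 = -4.1376
  x_2 = 0.0 - 0.1*0.0 = 0.0
  y_2 = -2.0688 - 0.1*-4.1376 = -1.655
Step 3: grad_x = 2*5*0.0 = 0.0, grad_y = 2*1*-1.655 = -3.3101
  x_3 = 0.0 - 0.1*0.0 = 0.0
  y_3 = -1.655 - 0.1*-3.3101 = -1.324
Step 4: grad_x = 2*5*0.0 = 0.0, grad_y = 2*1*-1.324 = -2.6481
  x_4 = 0.0 - 0.1*0.0 = 0.0
  y_4 = -1.324 - 0.1*-2.6481 = -1.0592
Step 5: grad_x = 2*5*0.0 = 0.0, grad_y = 2*1*-1.0592 = -2.1185
  x_5 = 0.0 - 0.1*0.0 = 0.0
  y_5 = -1.0592 - 0.1*-2.1185 = -0.8474
f(0.0, -0.8474) = 5*0.0^2 + 1*(-0.8474)^2 = 0.7181


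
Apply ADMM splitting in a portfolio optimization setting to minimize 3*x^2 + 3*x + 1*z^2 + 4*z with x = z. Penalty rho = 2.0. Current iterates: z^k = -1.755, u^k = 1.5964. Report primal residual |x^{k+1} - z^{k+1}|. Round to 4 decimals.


ADMM iteration with rho = 2.0, z^k = -1.755, u^k = 1.5964
Step 1: x-update.
Minimize 3*x^2 + 3*x + (2.0/2)*(x + 1.755 + 1.5964)^2
FOC: (2*3 + 2.0)*x = -3 + 2.0*(-1.755 - 1.5964)
x^{k+1} = -1.2129
Step 2: z-update.
Minimize 1*z^2 + 4*z + (2.0/2)*(-1.2129 - z + 1.5964)^2
FOC: (2*1 + 2.0)*z = -4 + 2.0*(-1.2129 + 1.5964)
z^{k+1} = -0.8082
Step 3: u-update.
u^{k+1} = 1.5964 - 1.2129 + 0.8082 = 1.1918
Step 4: Primal residual = |-1.2129 + 0.8082| = 0.4046


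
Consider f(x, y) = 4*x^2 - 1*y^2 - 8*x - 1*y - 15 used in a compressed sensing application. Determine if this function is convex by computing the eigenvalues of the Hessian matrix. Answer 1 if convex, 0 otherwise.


The Hessian of f(x,y) = 4*x^2 - 1*y^2 - 8*x - 1*y - 15 is:
H = [[8, 0], [0, -2]]
Trace = 8 - 2 = 6
Determinant = 8*-2 - (0)^2 = -16
Discriminant = (6)^2 - 4*-16 = 100.0
Eigenvalues: lambda_1 = -2.0, lambda_2 = 8.0
The function is not convex.

0


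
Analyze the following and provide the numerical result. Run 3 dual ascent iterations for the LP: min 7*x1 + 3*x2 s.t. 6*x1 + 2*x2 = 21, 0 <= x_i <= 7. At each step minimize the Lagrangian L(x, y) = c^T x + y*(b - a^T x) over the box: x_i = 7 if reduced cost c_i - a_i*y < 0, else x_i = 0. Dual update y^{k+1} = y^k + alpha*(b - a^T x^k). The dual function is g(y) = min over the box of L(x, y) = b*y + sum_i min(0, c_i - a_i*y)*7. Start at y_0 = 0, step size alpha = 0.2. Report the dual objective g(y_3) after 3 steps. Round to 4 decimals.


Dual ascent for LP: min 7*x1 + 3*x2, 6*x1 + 2*x2 = 21, 0 <= x_i <= 7
Step 1: y^k = 0.0, reduced costs: (7.0, 3.0)
  x^k = (0.0, 0.0), subgradient = b - a^T x = 21.0
  y^{k+1} = 0.0 + 0.2*21.0 = 4.2
Step 2: y^k = 4.2, reduced costs: (-18.2, -5.4)
  x^k = (7.0, 7.0), subgradient = b - a^T x = -35.0
  y^{k+1} = 4.2 + 0.2*-35.0 = -2.8
Step 3: y^k = -2.8, reduced costs: (23.8, 8.6)
  x^k = (0.0, 0.0), subgradient = b - a^T x = 21.0
  y^{k+1} = -2.8 + 0.2*21.0 = 1.4
Dual objective at y_3 = 1.4: reduced costs (-1.4, 0.2), box minimizer x = (7.0, 0.0)
g(y_3) = b*y + (c1 - a1*y)*x1 + (c2 - a2*y)*x2 = 21*1.4 + (-1.4)*7.0 + 0.2*0.0 = 29.4 - 9.8 + 0.0 = 19.6


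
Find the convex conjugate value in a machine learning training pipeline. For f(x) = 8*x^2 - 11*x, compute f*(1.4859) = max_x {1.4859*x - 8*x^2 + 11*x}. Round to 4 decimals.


f*(y) = sup_x {y*x - a*x^2 - b*x} = sup_x {(y-b)*x - a*x^2}
FOC: (y - b) - 2a*x = 0 => x* = (y - b)/(2a)
x* = (1.4859 + 11)/(2*8) = 0.7804
f*(1.4859) = (y-b)^2/(4a) = (1.4859 + 11)^2/(4*8)
= 155.8977/32 = 4.8718


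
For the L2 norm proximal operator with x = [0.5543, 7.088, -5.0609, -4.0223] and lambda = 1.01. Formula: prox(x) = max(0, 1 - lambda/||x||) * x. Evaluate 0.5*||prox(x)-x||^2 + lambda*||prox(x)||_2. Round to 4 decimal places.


Step 1: Compute ||x||.
||x|| = 9.6093
Step 2: Compute scaling factor.
scale = max(0, 1 - 1.01/9.6093) = 0.8949
Step 3: prox(x) = [0.496, 6.343, -4.529, -3.5995]
||prox(x)|| = 8.5993
Step 4: Proximal objective.
0.5*||prox-x||^2 = 0.5101
lambda*||prox|| = 8.6853
Total = 9.1953


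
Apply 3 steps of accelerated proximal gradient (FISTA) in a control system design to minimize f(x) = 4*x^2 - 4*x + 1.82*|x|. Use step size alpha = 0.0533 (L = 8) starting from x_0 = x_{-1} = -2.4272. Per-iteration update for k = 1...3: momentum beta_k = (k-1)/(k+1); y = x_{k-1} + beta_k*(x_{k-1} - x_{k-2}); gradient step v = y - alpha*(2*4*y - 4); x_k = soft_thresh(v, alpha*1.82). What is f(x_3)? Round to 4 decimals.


FISTA on f(x) = 4*x^2 - 4*x + 1.82*|x|
L = 8, alpha = 0.0533
Iteration 1: beta = 0.0, y = -2.4272 + 0.0*(-2.4272 + 2.4272) = -2.4272
  grad(y) = -23.4176, v = y - alpha*grad = -1.179
  prox(v) = soft_thresh(-1.179, 0.097) = -1.082
Iteration 2: beta = 0.3333, y = -1.082 + 0.3333*(-1.082 + 2.4272) = -0.6336
  grad(y) = -9.0692, v = y - alpha*grad = -0.1503
  prox(v) = soft_thresh(-0.1503, 0.097) = -0.0533
Iteration 3: beta = 0.5, y = -0.0533 + 0.5*(-0.0533 + 1.082) = 0.4611
  grad(y) = -0.3109, v = y - alpha*grad = 0.4777
  prox(v) = soft_thresh(0.4777, 0.097) = 0.3807
f(x_3) = 4*0.3807^2 - 4*0.3807 + 1.82*|0.3807| = -0.2502


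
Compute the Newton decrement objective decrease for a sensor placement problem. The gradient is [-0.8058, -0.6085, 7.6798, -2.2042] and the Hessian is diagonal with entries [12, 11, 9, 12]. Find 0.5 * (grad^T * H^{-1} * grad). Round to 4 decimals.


Step 1: H is diagonal, so H^(-1) * g = [-0.0672, -0.0553, 0.8533, -0.1837].
Step 2: g^T H^(-1) g = sum_i g_i^2 / H_ii
  = (-0.8058)^2/12 + (-0.6085)^2/11 + (7.6798)^2/9 + (-2.2042)^2/12
  = 0.0541 + 0.0337 + 6.5533 + 0.4049 = 7.0459
Step 3: Objective decrease = 0.5 * g^T H^(-1) g = 3.523
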